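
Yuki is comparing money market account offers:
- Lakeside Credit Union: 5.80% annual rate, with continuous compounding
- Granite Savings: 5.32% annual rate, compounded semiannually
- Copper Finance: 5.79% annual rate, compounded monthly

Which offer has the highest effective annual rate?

Lakeside Credit Union

Lakeside Credit Union: e^0.0580 − 1 = 5.971%
Granite Savings: (1 + 0.0532/2)^2 − 1 = 5.391%
Copper Finance: (1 + 0.0579/12)^12 − 1 = 5.946%
The highest effective annual rate is Lakeside Credit Union at 5.971%.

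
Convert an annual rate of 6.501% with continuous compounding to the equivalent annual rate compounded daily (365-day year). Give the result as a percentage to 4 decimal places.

6.5016%

EAR under continuous compounding: e^0.06501 − 1 = 0.067170.
Solve (1 + r/365)^365 = 1.067170: r/365 = 1.067170^(1/365) − 1 = 0.000178, so r = 0.065016 = 6.5016%.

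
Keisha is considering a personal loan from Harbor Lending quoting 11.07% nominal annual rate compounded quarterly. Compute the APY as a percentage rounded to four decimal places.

EAR = (1 + 0.1107/4)^4 − 1.
= 1.115381 − 1 = 11.5381%.

11.5381%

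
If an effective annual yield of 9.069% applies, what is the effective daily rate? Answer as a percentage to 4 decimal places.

0.0238%

The per-day rate i satisfies (1 + i)^365 = 1 + 0.09069.
i = 1.09069^(1/365) − 1 = 0.0002379 = 0.0238%.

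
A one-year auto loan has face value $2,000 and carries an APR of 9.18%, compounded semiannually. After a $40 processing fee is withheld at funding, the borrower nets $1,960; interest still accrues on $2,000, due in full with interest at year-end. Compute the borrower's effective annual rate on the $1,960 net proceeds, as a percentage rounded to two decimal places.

11.62%

Amount owed after one year: 2,000 × (1 + 0.0918/2)^2 = 2,000 × 1.093907 = $2,187.81.
Effective rate on net proceeds: 2,187.81 / 1,960 − 1 = 0.116231 = 11.62%.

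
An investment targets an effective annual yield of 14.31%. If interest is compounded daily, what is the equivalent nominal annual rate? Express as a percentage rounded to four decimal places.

(1 + r/365)^365 − 1 = 0.1431, so 1 + r/365 = 1.1431^(1/365).
r/365 = 0.000366, so r = 0.133768 = 13.3768%.

13.3768%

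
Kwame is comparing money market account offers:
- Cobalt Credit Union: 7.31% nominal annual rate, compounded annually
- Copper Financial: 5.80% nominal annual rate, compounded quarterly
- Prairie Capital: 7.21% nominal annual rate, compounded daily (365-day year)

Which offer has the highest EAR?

Cobalt Credit Union: compounded annually, EAR = 7.310%
Copper Financial: (1 + 0.0580/4)^4 − 1 = 5.927%
Prairie Capital: (1 + 0.0721/365)^365 − 1 = 7.476%
The highest effective annual rate is Prairie Capital at 7.476%.

Prairie Capital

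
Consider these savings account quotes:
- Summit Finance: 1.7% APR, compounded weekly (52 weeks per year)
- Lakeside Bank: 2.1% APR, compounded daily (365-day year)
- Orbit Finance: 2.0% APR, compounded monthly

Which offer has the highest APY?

Lakeside Bank

Summit Finance: (1 + 0.017/52)^52 − 1 = 1.714%
Lakeside Bank: (1 + 0.021/365)^365 − 1 = 2.122%
Orbit Finance: (1 + 0.020/12)^12 − 1 = 2.018%
The highest effective annual rate is Lakeside Bank at 2.122%.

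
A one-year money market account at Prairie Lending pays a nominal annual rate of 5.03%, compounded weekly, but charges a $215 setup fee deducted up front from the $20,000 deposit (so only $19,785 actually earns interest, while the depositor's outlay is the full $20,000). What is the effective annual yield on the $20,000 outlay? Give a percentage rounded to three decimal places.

4.026%

Value after one year: 19,785 × (1 + 0.0503/52)^52 = 19,785 × 1.051561 = $20,805.13.
Effective yield on the $20,000 outlay: 20,805.13 / 20,000 − 1 = 0.040257 = 4.026%.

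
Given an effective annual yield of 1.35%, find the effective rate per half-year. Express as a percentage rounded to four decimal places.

The per-half-year rate i satisfies (1 + i)^2 = 1 + 0.0135.
i = 1.0135^(1/2) − 1 = 0.0067274 = 0.6727%.

0.6727%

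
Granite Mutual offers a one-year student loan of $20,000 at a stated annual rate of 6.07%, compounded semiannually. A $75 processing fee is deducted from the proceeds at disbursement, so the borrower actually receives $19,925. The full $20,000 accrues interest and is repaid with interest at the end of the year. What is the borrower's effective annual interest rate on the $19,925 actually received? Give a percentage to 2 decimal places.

6.56%

Amount owed after one year: 20,000 × (1 + 0.0607/2)^2 = 20,000 × 1.061621 = $21,232.42.
Effective rate on net proceeds: 21,232.42 / 19,925 − 1 = 0.065617 = 6.56%.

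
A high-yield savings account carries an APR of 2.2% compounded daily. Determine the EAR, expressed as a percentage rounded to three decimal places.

2.224%

EAR = (1 + 0.022/365)^365 − 1.
= 1.022243 − 1 = 2.224%.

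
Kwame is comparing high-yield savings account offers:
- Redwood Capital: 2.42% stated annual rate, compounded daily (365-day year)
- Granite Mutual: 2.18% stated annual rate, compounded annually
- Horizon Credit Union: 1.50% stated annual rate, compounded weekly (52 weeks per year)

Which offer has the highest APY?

Redwood Capital

Redwood Capital: (1 + 0.0242/365)^365 − 1 = 2.449%
Granite Mutual: compounded annually, EAR = 2.180%
Horizon Credit Union: (1 + 0.0150/52)^52 − 1 = 1.511%
The highest effective annual rate is Redwood Capital at 2.449%.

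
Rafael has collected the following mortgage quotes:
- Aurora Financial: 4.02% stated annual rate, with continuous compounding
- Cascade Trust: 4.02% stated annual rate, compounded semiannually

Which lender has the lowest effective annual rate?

Aurora Financial: e^0.0402 − 1 = 4.102%
Cascade Trust: (1 + 0.0402/2)^2 − 1 = 4.060%
The lowest effective annual rate is Cascade Trust at 4.060%.

Cascade Trust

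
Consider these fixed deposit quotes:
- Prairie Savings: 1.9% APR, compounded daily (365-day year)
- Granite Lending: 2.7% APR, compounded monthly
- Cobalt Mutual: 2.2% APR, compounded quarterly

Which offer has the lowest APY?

Prairie Savings

Prairie Savings: (1 + 0.019/365)^365 − 1 = 1.918%
Granite Lending: (1 + 0.027/12)^12 − 1 = 2.734%
Cobalt Mutual: (1 + 0.022/4)^4 − 1 = 2.218%
The lowest effective annual rate is Prairie Savings at 1.918%.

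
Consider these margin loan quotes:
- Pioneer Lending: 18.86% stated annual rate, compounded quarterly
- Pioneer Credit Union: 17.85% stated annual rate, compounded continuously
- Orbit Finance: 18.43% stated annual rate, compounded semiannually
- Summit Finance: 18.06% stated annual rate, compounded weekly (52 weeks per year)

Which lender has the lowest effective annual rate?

Pioneer Lending: (1 + 0.1886/4)^4 − 1 = 20.236%
Pioneer Credit Union: e^0.1785 − 1 = 19.542%
Orbit Finance: (1 + 0.1843/2)^2 − 1 = 19.279%
Summit Finance: (1 + 0.1806/52)^52 − 1 = 19.756%
The lowest effective annual rate is Orbit Finance at 19.279%.

Orbit Finance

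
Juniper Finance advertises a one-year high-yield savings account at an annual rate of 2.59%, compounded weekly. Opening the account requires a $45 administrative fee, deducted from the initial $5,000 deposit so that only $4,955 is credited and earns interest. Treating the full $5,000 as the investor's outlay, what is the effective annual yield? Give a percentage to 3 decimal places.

Value after one year: 4,955 × (1 + 0.0259/52)^52 = 4,955 × 1.026232 = $5,084.98.
Effective yield on the $5,000 outlay: 5,084.98 / 5,000 − 1 = 0.016996 = 1.700%.

1.700%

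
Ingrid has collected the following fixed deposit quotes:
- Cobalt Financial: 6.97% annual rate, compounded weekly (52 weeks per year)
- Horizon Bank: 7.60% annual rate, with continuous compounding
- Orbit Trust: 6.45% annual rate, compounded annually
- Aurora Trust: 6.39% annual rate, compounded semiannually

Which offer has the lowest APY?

Cobalt Financial: (1 + 0.0697/52)^52 − 1 = 7.214%
Horizon Bank: e^0.0760 − 1 = 7.896%
Orbit Trust: compounded annually, EAR = 6.450%
Aurora Trust: (1 + 0.0639/2)^2 − 1 = 6.492%
The lowest effective annual rate is Orbit Trust at 6.450%.

Orbit Trust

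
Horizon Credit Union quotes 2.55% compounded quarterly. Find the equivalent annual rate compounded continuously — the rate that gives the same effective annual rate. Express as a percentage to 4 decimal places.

EAR = (1 + 0.0255/4)^4 − 1 = 0.025745.
Equivalent continuous rate: r = ln(1 + 0.025745) = 0.025419 = 2.5419%.

2.5419%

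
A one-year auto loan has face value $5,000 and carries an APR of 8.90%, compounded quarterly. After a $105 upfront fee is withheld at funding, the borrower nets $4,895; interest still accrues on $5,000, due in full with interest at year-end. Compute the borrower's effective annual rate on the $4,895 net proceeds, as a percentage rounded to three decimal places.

11.544%

Amount owed after one year: 5,000 × (1 + 0.0890/4)^4 = 5,000 × 1.092015 = $5,460.07.
Effective rate on net proceeds: 5,460.07 / 4,895 − 1 = 0.115439 = 11.544%.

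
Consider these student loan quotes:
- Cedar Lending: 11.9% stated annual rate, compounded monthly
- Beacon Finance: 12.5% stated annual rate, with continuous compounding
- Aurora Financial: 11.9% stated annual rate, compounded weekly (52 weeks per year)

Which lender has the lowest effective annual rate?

Cedar Lending

Cedar Lending: (1 + 0.119/12)^12 − 1 = 12.571%
Beacon Finance: e^0.125 − 1 = 13.315%
Aurora Financial: (1 + 0.119/52)^52 − 1 = 12.622%
The lowest effective annual rate is Cedar Lending at 12.571%.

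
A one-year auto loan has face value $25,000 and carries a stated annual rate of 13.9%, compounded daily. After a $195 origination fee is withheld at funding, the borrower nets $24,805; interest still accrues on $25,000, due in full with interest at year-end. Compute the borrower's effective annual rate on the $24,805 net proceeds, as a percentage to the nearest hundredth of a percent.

15.81%

Amount owed after one year: 25,000 × (1 + 0.139/365)^365 = 25,000 × 1.149094 = $28,727.34.
Effective rate on net proceeds: 28,727.34 / 24,805 − 1 = 0.158127 = 15.81%.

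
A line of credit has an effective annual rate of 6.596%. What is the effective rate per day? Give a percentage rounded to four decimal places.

The per-day rate i satisfies (1 + i)^365 = 1 + 0.06596.
i = 1.06596^(1/365) − 1 = 0.0001750 = 0.0175%.

0.0175%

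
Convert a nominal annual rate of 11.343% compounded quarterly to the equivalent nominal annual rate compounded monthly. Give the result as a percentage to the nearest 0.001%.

EAR = (1 + 0.11343/4)^4 − 1 = 0.118347.
Solve (1 + r/12)^12 = 1.118347: r/12 = 1.118347^(1/12) − 1 = 0.009365, so r = 0.112374 = 11.237%.

11.237%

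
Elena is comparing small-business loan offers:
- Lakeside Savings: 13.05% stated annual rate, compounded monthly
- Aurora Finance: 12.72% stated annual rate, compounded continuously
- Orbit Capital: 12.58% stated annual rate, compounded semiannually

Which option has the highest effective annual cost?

Lakeside Savings

Lakeside Savings: (1 + 0.1305/12)^12 − 1 = 13.860%
Aurora Finance: e^0.1272 − 1 = 13.564%
Orbit Capital: (1 + 0.1258/2)^2 − 1 = 12.976%
The highest effective annual rate is Lakeside Savings at 13.860%.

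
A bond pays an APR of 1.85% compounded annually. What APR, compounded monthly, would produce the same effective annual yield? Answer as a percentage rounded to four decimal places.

1.8345%

Compounded annually, EAR = nominal = 0.018500.
Solve (1 + r/12)^12 = 1.018500: r/12 = 1.018500^(1/12) − 1 = 0.001529, so r = 0.018345 = 1.8345%.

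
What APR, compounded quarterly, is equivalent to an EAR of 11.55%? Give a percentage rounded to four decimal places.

(1 + r/4)^4 − 1 = 0.1155, so 1 + r/4 = 1.1155^(1/4).
r/4 = 0.027702, so r = 0.110810 = 11.0810%.

11.0810%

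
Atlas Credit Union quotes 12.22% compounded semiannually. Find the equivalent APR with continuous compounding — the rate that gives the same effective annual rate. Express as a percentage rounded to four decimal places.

11.8612%

EAR = (1 + 0.1222/2)^2 − 1 = 0.125933.
Equivalent continuous rate: r = ln(1 + 0.125933) = 0.118612 = 11.8612%.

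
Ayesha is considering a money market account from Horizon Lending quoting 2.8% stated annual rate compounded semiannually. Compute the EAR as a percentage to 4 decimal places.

EAR = (1 + 0.028/2)^2 − 1.
= 1.028196 − 1 = 2.8196%.

2.8196%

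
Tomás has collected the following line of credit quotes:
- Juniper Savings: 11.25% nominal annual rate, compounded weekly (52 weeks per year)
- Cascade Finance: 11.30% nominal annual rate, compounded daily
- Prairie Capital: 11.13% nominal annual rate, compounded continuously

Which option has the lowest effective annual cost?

Juniper Savings: (1 + 0.1125/52)^52 − 1 = 11.894%
Cascade Finance: (1 + 0.1130/365)^365 − 1 = 11.961%
Prairie Capital: e^0.1113 − 1 = 11.773%
The lowest effective annual rate is Prairie Capital at 11.773%.

Prairie Capital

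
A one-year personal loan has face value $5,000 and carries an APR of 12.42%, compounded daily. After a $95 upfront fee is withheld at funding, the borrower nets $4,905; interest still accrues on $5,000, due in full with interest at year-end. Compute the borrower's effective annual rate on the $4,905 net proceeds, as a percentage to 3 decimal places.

15.415%

Amount owed after one year: 5,000 × (1 + 0.1242/365)^365 = 5,000 × 1.132218 = $5,661.09.
Effective rate on net proceeds: 5,661.09 / 4,905 − 1 = 0.154147 = 15.415%.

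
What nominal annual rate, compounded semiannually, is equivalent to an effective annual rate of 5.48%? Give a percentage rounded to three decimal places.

(1 + r/2)^2 − 1 = 0.0548, so 1 + r/2 = 1.0548^(1/2).
r/2 = 0.027035, so r = 0.054069 = 5.407%.

5.407%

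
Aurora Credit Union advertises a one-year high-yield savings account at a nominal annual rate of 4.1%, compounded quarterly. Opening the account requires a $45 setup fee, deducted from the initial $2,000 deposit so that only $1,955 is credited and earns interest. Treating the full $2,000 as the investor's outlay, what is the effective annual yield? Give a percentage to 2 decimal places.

Value after one year: 1,955 × (1 + 0.041/4)^4 = 1,955 × 1.041635 = $2,036.40.
Effective yield on the $2,000 outlay: 2,036.40 / 2,000 − 1 = 0.018198 = 1.82%.

1.82%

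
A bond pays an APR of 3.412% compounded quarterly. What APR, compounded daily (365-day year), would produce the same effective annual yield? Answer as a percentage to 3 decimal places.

3.398%

EAR = (1 + 0.03412/4)^4 − 1 = 0.034559.
Solve (1 + r/365)^365 = 1.034559: r/365 = 1.034559^(1/365) − 1 = 0.000093, so r = 0.033977 = 3.398%.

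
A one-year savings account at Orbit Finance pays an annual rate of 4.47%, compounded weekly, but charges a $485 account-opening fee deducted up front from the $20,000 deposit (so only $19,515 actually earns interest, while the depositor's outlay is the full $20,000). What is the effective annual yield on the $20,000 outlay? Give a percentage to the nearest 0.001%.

Value after one year: 19,515 × (1 + 0.0447/52)^52 = 19,515 × 1.045694 = $20,406.72.
Effective yield on the $20,000 outlay: 20,406.72 / 20,000 − 1 = 0.020336 = 2.034%.

2.034%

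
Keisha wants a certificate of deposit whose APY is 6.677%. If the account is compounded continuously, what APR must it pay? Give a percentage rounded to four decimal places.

Continuous: nominal r satisfies e^r − 1 = 0.06677.
r = ln(1 + 0.06677) = ln(1.06677) = 0.064635 = 6.4635%.

6.4635%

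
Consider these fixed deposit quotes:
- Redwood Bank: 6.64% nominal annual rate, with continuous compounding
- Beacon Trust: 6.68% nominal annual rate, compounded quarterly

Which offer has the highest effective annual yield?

Redwood Bank: e^0.0664 − 1 = 6.865%
Beacon Trust: (1 + 0.0668/4)^4 − 1 = 6.849%
The highest effective annual rate is Redwood Bank at 6.865%.

Redwood Bank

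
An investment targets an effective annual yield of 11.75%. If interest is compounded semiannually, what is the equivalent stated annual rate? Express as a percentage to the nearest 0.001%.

11.424%

(1 + r/2)^2 − 1 = 0.1175, so 1 + r/2 = 1.1175^(1/2).
r/2 = 0.057119, so r = 0.114237 = 11.424%.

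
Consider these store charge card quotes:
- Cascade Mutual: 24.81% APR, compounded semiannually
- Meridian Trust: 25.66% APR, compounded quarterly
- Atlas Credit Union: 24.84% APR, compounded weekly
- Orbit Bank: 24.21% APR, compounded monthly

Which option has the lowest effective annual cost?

Cascade Mutual: (1 + 0.2481/2)^2 − 1 = 26.349%
Meridian Trust: (1 + 0.2566/4)^4 − 1 = 28.236%
Atlas Credit Union: (1 + 0.2484/52)^52 − 1 = 28.121%
Orbit Bank: (1 + 0.2421/12)^12 − 1 = 27.086%
The lowest effective annual rate is Cascade Mutual at 26.349%.

Cascade Mutual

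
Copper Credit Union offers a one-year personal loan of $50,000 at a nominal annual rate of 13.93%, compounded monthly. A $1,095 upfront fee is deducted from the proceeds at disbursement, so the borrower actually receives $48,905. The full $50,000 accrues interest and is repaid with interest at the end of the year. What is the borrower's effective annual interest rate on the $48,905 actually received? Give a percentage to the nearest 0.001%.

Amount owed after one year: 50,000 × (1 + 0.1393/12)^12 = 50,000 × 1.148547 = $57,427.35.
Effective rate on net proceeds: 57,427.35 / 48,905 − 1 = 0.174263 = 17.426%.

17.426%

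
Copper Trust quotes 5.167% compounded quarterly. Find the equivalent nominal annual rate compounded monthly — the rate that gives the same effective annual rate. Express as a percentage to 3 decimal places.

EAR = (1 + 0.05167/4)^4 − 1 = 0.052680.
Solve (1 + r/12)^12 = 1.052680: r/12 = 1.052680^(1/12) − 1 = 0.004287, so r = 0.051449 = 5.145%.

5.145%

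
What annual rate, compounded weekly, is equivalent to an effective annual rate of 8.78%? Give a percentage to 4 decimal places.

8.4225%

(1 + r/52)^52 − 1 = 0.0878, so 1 + r/52 = 1.0878^(1/52).
r/52 = 0.001620, so r = 0.084225 = 8.4225%.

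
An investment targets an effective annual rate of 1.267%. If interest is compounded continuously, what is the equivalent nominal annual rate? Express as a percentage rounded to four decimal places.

1.2590%

Continuous: nominal r satisfies e^r − 1 = 0.01267.
r = ln(1 + 0.01267) = ln(1.01267) = 0.012590 = 1.2590%.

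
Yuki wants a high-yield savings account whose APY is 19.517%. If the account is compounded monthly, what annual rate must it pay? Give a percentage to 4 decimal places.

17.9619%

(1 + r/12)^12 − 1 = 0.19517, so 1 + r/12 = 1.19517^(1/12).
r/12 = 0.014968, so r = 0.179619 = 17.9619%.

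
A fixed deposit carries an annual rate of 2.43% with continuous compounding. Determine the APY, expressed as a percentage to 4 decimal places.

2.4598%

With continuous compounding, EAR = e^0.0243 − 1.
e^0.0243 = 1.024598, so EAR = 0.024598 = 2.4598%.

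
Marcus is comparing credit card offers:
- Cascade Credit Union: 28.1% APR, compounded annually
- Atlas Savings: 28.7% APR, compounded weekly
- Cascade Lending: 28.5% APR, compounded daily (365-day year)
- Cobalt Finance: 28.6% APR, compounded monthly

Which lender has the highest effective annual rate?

Cascade Credit Union: compounded annually, EAR = 28.100%
Atlas Savings: (1 + 0.287/52)^52 − 1 = 33.137%
Cascade Lending: (1 + 0.285/365)^365 − 1 = 32.961%
Cobalt Finance: (1 + 0.286/12)^12 − 1 = 32.663%
The highest effective annual rate is Atlas Savings at 33.137%.

Atlas Savings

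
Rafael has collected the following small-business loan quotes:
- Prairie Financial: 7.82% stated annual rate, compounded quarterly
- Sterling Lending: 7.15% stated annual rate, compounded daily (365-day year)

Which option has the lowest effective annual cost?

Sterling Lending

Prairie Financial: (1 + 0.0782/4)^4 − 1 = 8.052%
Sterling Lending: (1 + 0.0715/365)^365 − 1 = 7.411%
The lowest effective annual rate is Sterling Lending at 7.411%.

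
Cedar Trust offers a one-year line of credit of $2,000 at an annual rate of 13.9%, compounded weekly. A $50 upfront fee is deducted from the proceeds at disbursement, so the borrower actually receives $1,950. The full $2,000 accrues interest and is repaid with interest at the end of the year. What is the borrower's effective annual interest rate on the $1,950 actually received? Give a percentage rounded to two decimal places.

17.84%

Amount owed after one year: 2,000 × (1 + 0.139/52)^52 = 2,000 × 1.148911 = $2,297.82.
Effective rate on net proceeds: 2,297.82 / 1,950 − 1 = 0.178370 = 17.84%.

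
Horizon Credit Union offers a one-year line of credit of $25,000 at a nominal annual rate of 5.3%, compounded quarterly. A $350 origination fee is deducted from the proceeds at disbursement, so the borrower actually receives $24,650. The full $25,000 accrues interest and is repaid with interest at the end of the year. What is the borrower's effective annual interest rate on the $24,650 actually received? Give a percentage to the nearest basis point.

Amount owed after one year: 25,000 × (1 + 0.053/4)^4 = 25,000 × 1.054063 = $26,351.57.
Effective rate on net proceeds: 26,351.57 / 24,650 − 1 = 0.069029 = 6.90%.

6.90%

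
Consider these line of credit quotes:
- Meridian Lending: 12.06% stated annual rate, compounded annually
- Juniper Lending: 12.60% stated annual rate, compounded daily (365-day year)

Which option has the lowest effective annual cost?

Meridian Lending: compounded annually, EAR = 12.060%
Juniper Lending: (1 + 0.1260/365)^365 − 1 = 13.426%
The lowest effective annual rate is Meridian Lending at 12.060%.

Meridian Lending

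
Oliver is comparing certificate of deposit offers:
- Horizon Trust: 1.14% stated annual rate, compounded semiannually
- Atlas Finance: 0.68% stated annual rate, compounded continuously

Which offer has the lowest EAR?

Horizon Trust: (1 + 0.0114/2)^2 − 1 = 1.143%
Atlas Finance: e^0.0068 − 1 = 0.682%
The lowest effective annual rate is Atlas Finance at 0.682%.

Atlas Finance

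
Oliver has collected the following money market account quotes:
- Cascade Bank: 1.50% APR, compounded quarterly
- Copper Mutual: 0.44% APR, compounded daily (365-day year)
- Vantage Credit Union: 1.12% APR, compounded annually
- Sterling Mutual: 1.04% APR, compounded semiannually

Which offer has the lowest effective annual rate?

Cascade Bank: (1 + 0.0150/4)^4 − 1 = 1.508%
Copper Mutual: (1 + 0.0044/365)^365 − 1 = 0.441%
Vantage Credit Union: compounded annually, EAR = 1.120%
Sterling Mutual: (1 + 0.0104/2)^2 − 1 = 1.043%
The lowest effective annual rate is Copper Mutual at 0.441%.

Copper Mutual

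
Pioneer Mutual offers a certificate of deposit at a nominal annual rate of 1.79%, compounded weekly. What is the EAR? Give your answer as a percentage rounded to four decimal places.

EAR = (1 + 0.0179/52)^52 − 1.
= 1.018058 − 1 = 1.8058%.

1.8058%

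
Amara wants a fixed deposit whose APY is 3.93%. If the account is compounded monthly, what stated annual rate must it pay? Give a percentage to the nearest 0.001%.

3.861%

(1 + r/12)^12 − 1 = 0.0393, so 1 + r/12 = 1.0393^(1/12).
r/12 = 0.003217, so r = 0.038609 = 3.861%.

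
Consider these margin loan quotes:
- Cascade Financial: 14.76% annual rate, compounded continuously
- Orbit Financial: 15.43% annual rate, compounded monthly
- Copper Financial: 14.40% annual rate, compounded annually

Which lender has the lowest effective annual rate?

Cascade Financial: e^0.1476 − 1 = 15.905%
Orbit Financial: (1 + 0.1543/12)^12 − 1 = 16.569%
Copper Financial: compounded annually, EAR = 14.400%
The lowest effective annual rate is Copper Financial at 14.400%.

Copper Financial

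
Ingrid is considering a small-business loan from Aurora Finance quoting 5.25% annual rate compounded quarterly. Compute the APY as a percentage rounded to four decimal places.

EAR = (1 + 0.0525/4)^4 − 1.
= (1 + 0.013125)^4 − 1 = 1.053543 − 1 = 5.3543%.

5.3543%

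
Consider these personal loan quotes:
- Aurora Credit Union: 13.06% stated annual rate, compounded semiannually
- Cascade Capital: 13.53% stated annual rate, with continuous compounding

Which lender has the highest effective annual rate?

Cascade Capital

Aurora Credit Union: (1 + 0.1306/2)^2 − 1 = 13.486%
Cascade Capital: e^0.1353 − 1 = 14.488%
The highest effective annual rate is Cascade Capital at 14.488%.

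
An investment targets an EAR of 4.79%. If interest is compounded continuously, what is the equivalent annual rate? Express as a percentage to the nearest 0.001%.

Continuous: nominal r satisfies e^r − 1 = 0.0479.
r = ln(1 + 0.0479) = ln(1.0479) = 0.046788 = 4.679%.

4.679%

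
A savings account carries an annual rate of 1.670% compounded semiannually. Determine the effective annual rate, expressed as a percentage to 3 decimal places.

EAR = (1 + 0.01670/2)^2 − 1.
= (1 + 0.008350)^2 − 1 = 1.016770 − 1 = 1.677%.

1.677%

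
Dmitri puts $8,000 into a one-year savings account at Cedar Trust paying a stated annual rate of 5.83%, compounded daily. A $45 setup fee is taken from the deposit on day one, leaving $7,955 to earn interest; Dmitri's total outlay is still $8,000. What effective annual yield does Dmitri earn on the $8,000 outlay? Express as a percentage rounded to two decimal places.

5.41%

Value after one year: 7,955 × (1 + 0.0583/365)^365 = 7,955 × 1.060028 = $8,432.52.
Effective yield on the $8,000 outlay: 8,432.52 / 8,000 − 1 = 0.054065 = 5.41%.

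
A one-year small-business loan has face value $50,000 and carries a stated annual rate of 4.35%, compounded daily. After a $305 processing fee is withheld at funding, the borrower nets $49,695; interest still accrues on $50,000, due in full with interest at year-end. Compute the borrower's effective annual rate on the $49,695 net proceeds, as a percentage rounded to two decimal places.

Amount owed after one year: 50,000 × (1 + 0.0435/365)^365 = 50,000 × 1.044457 = $52,222.86.
Effective rate on net proceeds: 52,222.86 / 49,695 − 1 = 0.050868 = 5.09%.

5.09%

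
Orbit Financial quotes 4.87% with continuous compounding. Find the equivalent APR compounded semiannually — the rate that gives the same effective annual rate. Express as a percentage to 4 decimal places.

EAR under continuous compounding: e^0.0487 − 1 = 0.049905.
Solve (1 + r/2)^2 = 1.049905: r/2 = 1.049905^(1/2) − 1 = 0.024649, so r = 0.049298 = 4.9298%.

4.9298%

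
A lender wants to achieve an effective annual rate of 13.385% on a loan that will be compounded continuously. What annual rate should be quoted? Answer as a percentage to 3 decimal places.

12.562%

Continuous: nominal r satisfies e^r − 1 = 0.13385.
r = ln(1 + 0.13385) = ln(1.13385) = 0.125619 = 12.562%.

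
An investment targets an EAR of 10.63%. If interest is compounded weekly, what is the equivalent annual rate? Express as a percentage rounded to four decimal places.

(1 + r/52)^52 − 1 = 0.1063, so 1 + r/52 = 1.1063^(1/52).
r/52 = 0.001945, so r = 0.101119 = 10.1119%.

10.1119%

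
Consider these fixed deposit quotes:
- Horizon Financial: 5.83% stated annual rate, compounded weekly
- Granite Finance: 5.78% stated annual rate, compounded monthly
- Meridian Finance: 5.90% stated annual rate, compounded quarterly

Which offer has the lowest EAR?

Horizon Financial: (1 + 0.0583/52)^52 − 1 = 6.000%
Granite Finance: (1 + 0.0578/12)^12 − 1 = 5.936%
Meridian Finance: (1 + 0.0590/4)^4 − 1 = 6.032%
The lowest effective annual rate is Granite Finance at 5.936%.

Granite Finance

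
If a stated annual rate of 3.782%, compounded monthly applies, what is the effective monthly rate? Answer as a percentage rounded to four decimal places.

With a nominal annual rate compounded monthly, the periodic rate is the nominal rate divided by 12.
i = 0.03782 / 12 = 0.0031517 = 0.3152%.

0.3152%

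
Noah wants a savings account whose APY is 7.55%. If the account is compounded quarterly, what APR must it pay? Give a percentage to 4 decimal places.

7.3452%

(1 + r/4)^4 − 1 = 0.0755, so 1 + r/4 = 1.0755^(1/4).
r/4 = 0.018363, so r = 0.073452 = 7.3452%.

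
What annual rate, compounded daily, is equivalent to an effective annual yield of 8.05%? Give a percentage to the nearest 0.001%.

7.743%

(1 + r/365)^365 − 1 = 0.0805, so 1 + r/365 = 1.0805^(1/365).
r/365 = 0.000212, so r = 0.077432 = 7.743%.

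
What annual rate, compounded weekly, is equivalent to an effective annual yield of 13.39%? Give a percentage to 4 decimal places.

(1 + r/52)^52 − 1 = 0.1339, so 1 + r/52 = 1.1339^(1/52).
r/52 = 0.002420, so r = 0.125815 = 12.5815%.

12.5815%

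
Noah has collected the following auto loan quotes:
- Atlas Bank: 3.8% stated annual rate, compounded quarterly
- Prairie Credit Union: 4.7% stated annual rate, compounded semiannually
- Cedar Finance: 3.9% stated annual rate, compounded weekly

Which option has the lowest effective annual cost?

Atlas Bank: (1 + 0.038/4)^4 − 1 = 3.854%
Prairie Credit Union: (1 + 0.047/2)^2 − 1 = 4.755%
Cedar Finance: (1 + 0.039/52)^52 − 1 = 3.976%
The lowest effective annual rate is Atlas Bank at 3.854%.

Atlas Bank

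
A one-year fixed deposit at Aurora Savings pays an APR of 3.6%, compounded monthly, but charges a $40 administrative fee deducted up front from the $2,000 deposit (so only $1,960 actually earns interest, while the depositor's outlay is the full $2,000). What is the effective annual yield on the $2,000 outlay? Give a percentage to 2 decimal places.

Value after one year: 1,960 × (1 + 0.036/12)^12 = 1,960 × 1.036600 = $2,031.74.
Effective yield on the $2,000 outlay: 2,031.74 / 2,000 − 1 = 0.015868 = 1.59%.

1.59%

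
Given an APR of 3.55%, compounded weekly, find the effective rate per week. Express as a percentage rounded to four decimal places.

With a nominal annual rate compounded weekly, the periodic rate is the nominal rate divided by 52.
i = 0.0355 / 52 = 0.0006827 = 0.0683%.

0.0683%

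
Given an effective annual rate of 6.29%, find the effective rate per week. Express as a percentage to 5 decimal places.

The per-week rate i satisfies (1 + i)^52 = 1 + 0.0629.
i = 1.0629^(1/52) − 1 = 0.0011738 = 0.11738%.

0.11738%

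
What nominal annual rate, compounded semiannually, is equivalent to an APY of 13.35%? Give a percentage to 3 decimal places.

(1 + r/2)^2 − 1 = 0.1335, so 1 + r/2 = 1.1335^(1/2).
r/2 = 0.064660, so r = 0.129319 = 12.932%.

12.932%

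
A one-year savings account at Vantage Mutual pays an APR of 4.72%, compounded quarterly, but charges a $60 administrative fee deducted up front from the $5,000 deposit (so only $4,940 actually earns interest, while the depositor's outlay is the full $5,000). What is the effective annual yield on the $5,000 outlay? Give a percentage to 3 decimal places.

3.547%

Value after one year: 4,940 × (1 + 0.0472/4)^4 = 4,940 × 1.048042 = $5,177.33.
Effective yield on the $5,000 outlay: 5,177.33 / 5,000 − 1 = 0.035466 = 3.547%.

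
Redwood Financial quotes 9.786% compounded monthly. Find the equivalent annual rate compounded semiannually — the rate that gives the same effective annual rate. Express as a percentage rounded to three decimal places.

9.988%

EAR = (1 + 0.09786/12)^12 − 1 = 0.102371.
Solve (1 + r/2)^2 = 1.102371: r/2 = 1.102371^(1/2) − 1 = 0.049938, so r = 0.099877 = 9.988%.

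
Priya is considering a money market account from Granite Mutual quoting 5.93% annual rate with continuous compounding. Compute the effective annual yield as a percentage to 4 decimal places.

With continuous compounding, EAR = e^0.0593 − 1.
e^0.0593 = 1.061094, so EAR = 0.061094 = 6.1094%.

6.1094%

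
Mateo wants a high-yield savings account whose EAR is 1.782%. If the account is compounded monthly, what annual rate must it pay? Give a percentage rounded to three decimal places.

(1 + r/12)^12 − 1 = 0.01782, so 1 + r/12 = 1.01782^(1/12).
r/12 = 0.001473, so r = 0.017676 = 1.768%.

1.768%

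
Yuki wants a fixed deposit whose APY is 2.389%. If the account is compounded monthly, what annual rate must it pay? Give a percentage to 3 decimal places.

(1 + r/12)^12 − 1 = 0.02389, so 1 + r/12 = 1.02389^(1/12).
r/12 = 0.001969, so r = 0.023632 = 2.363%.

2.363%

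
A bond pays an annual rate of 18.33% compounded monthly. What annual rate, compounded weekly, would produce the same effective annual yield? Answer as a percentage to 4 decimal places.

EAR = (1 + 0.1833/12)^12 − 1 = 0.199511.
Solve (1 + r/52)^52 = 1.199511: r/52 = 1.199511^(1/52) − 1 = 0.003504, so r = 0.182233 = 18.2233%.

18.2233%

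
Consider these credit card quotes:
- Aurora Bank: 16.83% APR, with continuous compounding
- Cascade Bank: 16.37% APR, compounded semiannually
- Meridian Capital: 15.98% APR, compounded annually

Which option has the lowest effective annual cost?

Aurora Bank: e^0.1683 − 1 = 18.329%
Cascade Bank: (1 + 0.1637/2)^2 − 1 = 17.040%
Meridian Capital: compounded annually, EAR = 15.980%
The lowest effective annual rate is Meridian Capital at 15.980%.

Meridian Capital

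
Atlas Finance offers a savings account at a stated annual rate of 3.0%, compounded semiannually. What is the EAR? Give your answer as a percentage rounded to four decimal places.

EAR = (1 + 0.030/2)^2 − 1.
= (1 + 0.015000)^2 − 1 = 1.030225 − 1 = 3.0225%.

3.0225%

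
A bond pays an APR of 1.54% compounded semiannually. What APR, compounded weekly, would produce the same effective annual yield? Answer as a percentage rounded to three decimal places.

1.534%

EAR = (1 + 0.0154/2)^2 − 1 = 0.015459.
Solve (1 + r/52)^52 = 1.015459: r/52 = 1.015459^(1/52) − 1 = 0.000295, so r = 0.015343 = 1.534%.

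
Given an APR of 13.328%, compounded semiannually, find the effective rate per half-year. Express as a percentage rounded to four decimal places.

6.6640%

With a nominal annual rate compounded semiannually, the periodic rate is the nominal rate divided by 2.
i = 0.13328 / 2 = 0.0666400 = 6.6640%.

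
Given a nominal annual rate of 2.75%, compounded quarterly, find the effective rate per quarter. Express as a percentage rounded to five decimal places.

With a nominal annual rate compounded quarterly, the periodic rate is the nominal rate divided by 4.
i = 0.0275 / 4 = 0.0068750 = 0.68750%.

0.68750%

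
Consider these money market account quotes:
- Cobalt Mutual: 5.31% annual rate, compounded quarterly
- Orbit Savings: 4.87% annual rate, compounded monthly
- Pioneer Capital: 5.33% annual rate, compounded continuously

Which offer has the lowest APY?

Cobalt Mutual: (1 + 0.0531/4)^4 − 1 = 5.417%
Orbit Savings: (1 + 0.0487/12)^12 − 1 = 4.980%
Pioneer Capital: e^0.0533 − 1 = 5.475%
The lowest effective annual rate is Orbit Savings at 4.980%.

Orbit Savings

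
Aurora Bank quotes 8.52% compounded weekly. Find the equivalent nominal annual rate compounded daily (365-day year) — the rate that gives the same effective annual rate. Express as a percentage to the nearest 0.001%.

8.514%

EAR = (1 + 0.0852/52)^52 − 1 = 0.088859.
Solve (1 + r/365)^365 = 1.088859: r/365 = 1.088859^(1/365) − 1 = 0.000233, so r = 0.085140 = 8.514%.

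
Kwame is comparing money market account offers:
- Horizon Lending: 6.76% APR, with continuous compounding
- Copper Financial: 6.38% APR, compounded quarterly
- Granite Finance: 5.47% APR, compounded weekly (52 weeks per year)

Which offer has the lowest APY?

Horizon Lending: e^0.0676 − 1 = 6.994%
Copper Financial: (1 + 0.0638/4)^4 − 1 = 6.534%
Granite Finance: (1 + 0.0547/52)^52 − 1 = 5.619%
The lowest effective annual rate is Granite Finance at 5.619%.

Granite Finance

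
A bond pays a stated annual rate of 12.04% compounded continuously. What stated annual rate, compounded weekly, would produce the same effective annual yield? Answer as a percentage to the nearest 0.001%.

EAR under continuous compounding: e^0.1204 − 1 = 0.127948.
Solve (1 + r/52)^52 = 1.127948: r/52 = 1.127948^(1/52) − 1 = 0.002318, so r = 0.120539 = 12.054%.

12.054%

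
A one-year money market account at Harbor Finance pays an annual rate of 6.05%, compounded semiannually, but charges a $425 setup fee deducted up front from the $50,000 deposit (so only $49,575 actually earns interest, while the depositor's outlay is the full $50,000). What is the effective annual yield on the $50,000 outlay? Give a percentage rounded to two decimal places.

Value after one year: 49,575 × (1 + 0.0605/2)^2 = 49,575 × 1.061415 = $52,619.65.
Effective yield on the $50,000 outlay: 52,619.65 / 50,000 − 1 = 0.052393 = 5.24%.

5.24%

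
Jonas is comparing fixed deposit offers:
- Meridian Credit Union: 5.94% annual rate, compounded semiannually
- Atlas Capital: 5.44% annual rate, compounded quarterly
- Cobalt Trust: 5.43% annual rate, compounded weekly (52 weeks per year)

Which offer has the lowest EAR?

Meridian Credit Union: (1 + 0.0594/2)^2 − 1 = 6.028%
Atlas Capital: (1 + 0.0544/4)^4 − 1 = 5.552%
Cobalt Trust: (1 + 0.0543/52)^52 − 1 = 5.577%
The lowest effective annual rate is Atlas Capital at 5.552%.

Atlas Capital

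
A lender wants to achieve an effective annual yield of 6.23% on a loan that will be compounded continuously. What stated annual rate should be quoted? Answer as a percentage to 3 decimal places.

Continuous: nominal r satisfies e^r − 1 = 0.0623.
r = ln(1 + 0.0623) = ln(1.0623) = 0.060436 = 6.044%.

6.044%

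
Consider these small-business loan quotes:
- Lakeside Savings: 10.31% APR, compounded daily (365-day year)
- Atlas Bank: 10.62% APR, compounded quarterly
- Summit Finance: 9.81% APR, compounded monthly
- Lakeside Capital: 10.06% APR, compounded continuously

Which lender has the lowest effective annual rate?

Lakeside Savings: (1 + 0.1031/365)^365 − 1 = 10.859%
Atlas Bank: (1 + 0.1062/4)^4 − 1 = 11.050%
Summit Finance: (1 + 0.0981/12)^12 − 1 = 10.263%
Lakeside Capital: e^0.1006 − 1 = 10.583%
The lowest effective annual rate is Summit Finance at 10.263%.

Summit Finance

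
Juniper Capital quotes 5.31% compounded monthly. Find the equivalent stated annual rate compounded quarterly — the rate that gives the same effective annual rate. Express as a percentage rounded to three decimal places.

EAR = (1 + 0.0531/12)^12 − 1 = 0.054412.
Solve (1 + r/4)^4 = 1.054412: r/4 = 1.054412^(1/4) − 1 = 0.013334, so r = 0.053335 = 5.334%.

5.334%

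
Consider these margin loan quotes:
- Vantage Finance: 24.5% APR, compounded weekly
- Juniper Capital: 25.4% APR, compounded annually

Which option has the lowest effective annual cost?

Vantage Finance: (1 + 0.245/52)^52 − 1 = 27.689%
Juniper Capital: compounded annually, EAR = 25.400%
The lowest effective annual rate is Juniper Capital at 25.400%.

Juniper Capital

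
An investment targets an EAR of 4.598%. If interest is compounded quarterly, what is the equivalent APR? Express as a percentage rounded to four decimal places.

(1 + r/4)^4 − 1 = 0.04598, so 1 + r/4 = 1.04598^(1/4).
r/4 = 0.011302, so r = 0.045208 = 4.5208%.

4.5208%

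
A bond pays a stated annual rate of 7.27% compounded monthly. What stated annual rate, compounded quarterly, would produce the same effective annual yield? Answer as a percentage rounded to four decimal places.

7.3141%

EAR = (1 + 0.0727/12)^12 − 1 = 0.075172.
Solve (1 + r/4)^4 = 1.075172: r/4 = 1.075172^(1/4) − 1 = 0.018285, so r = 0.073141 = 7.3141%.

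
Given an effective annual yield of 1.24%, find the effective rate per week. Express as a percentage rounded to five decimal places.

The per-week rate i satisfies (1 + i)^52 = 1 + 0.0124.
i = 1.0124^(1/52) − 1 = 0.0002370 = 0.02370%.

0.02370%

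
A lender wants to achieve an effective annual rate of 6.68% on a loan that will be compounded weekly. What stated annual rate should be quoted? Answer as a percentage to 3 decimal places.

6.470%

(1 + r/52)^52 − 1 = 0.0668, so 1 + r/52 = 1.0668^(1/52).
r/52 = 0.001244, so r = 0.064704 = 6.470%.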